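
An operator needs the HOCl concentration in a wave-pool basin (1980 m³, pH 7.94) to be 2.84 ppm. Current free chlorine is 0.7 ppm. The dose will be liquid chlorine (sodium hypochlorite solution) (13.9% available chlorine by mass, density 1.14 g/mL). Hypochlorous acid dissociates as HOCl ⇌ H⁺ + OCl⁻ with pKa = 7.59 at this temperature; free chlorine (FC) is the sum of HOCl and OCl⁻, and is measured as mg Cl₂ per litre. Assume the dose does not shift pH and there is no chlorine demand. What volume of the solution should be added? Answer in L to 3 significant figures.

Volume: 1980 m³ = 1,980,000 L.
[OCl⁻]/[HOCl] = 10^(pH − pKa) = 10^(7.94 − 7.59) = 2.239; fraction as HOCl = 1/(1 + 2.239) = 0.3088.
Free chlorine required for 2.84 ppm HOCl: 2.84 / 0.3088 = 9.198 ppm.
FC to add: 9.198 − 0.7 = 8.498 mg/L as Cl₂.
Cl₂ equivalent: 8.498 mg/L × 1,980,000 L = 16,830 g.
Product at 13.9% available Cl: 16,830 / 0.139 = 121,100 g.
Volume: 121,100 g ÷ 1.14 g/mL = 106,200 mL.

106 L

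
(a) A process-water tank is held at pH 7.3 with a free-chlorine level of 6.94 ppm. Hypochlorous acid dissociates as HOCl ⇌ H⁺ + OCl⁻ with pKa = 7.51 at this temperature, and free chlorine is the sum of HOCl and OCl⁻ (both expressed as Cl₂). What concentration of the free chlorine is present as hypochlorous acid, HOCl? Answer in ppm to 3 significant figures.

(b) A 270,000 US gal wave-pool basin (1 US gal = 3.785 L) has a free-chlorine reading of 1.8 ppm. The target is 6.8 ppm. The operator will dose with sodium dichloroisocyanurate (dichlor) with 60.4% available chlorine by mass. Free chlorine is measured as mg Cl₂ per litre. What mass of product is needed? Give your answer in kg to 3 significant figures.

(a) [OCl⁻]/[HOCl] = 10^(pH − pKa) = 10^(7.3 − 7.51) = 10^-0.21 = 0.6166.
(a) Fraction as HOCl = 1 / (1 + 0.6166) = 0.6186.
(a) HOCl = 0.6186 × 6.94 ppm = 4.293 ppm.

(b) Volume: 270,000 US gal × 3.785 L/gal = 1,021,950 L.
(b) Chlorine deficit: 6.8 − 1.8 = 5 ppm = 5 mg/L as Cl₂.
(b) Cl₂ equivalent needed: 5 mg/L × 1,021,950 L = 5,110,000 mg = 5110 g.
(b) Product at 60.4% available chlorine: 5110 / 0.604 = 8460 g.

(a) 4.29 ppm; (b) 8.46 kg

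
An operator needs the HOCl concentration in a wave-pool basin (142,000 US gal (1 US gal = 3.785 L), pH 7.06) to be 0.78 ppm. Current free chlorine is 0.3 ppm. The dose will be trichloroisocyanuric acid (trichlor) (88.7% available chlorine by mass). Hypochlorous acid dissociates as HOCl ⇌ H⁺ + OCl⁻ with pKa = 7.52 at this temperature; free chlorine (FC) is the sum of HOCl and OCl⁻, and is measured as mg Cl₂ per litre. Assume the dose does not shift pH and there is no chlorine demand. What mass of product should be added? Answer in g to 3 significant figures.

455 g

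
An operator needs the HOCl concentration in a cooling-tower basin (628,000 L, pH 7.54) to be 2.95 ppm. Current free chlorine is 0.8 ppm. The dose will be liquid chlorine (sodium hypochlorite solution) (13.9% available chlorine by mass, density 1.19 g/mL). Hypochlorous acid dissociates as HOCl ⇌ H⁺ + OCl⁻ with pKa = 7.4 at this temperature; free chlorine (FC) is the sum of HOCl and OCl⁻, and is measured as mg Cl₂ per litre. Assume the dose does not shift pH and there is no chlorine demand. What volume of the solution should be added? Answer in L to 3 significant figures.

[OCl⁻]/[HOCl] = 10^(pH − pKa) = 10^(7.54 − 7.4) = 1.38; fraction as HOCl = 1/(1 + 1.38) = 0.4201.
Free chlorine required for 2.95 ppm HOCl: 2.95 / 0.4201 = 7.022 ppm.
FC to add: 7.022 − 0.8 = 6.222 mg/L as Cl₂.
Cl₂ equivalent: 6.222 mg/L × 628,000 L = 3907 g.
Product at 13.9% available Cl: 3907 / 0.139 = 28,110 g.
Volume: 28,110 g ÷ 1.19 g/mL = 23,620 mL.

23.6 L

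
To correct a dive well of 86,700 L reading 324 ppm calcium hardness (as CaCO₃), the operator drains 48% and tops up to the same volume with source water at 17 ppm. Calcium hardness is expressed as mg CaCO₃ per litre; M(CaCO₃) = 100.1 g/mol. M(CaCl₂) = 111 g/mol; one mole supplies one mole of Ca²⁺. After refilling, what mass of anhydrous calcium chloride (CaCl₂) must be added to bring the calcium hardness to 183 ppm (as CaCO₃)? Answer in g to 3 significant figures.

After draining 48% and refilling: 324 × 0.52 + 17 × 0.48 = 176.64 ppm.
Deficit to target: 183 − 176.64 = 6.36 mg/L.
As CaCO₃: 6.36 mg/L × 86,700 L = 551.4 g; ÷ 100.1 = 5.509 mol Ca²⁺.
Mass: 5.509 × 111 = 611.5 g.

611 g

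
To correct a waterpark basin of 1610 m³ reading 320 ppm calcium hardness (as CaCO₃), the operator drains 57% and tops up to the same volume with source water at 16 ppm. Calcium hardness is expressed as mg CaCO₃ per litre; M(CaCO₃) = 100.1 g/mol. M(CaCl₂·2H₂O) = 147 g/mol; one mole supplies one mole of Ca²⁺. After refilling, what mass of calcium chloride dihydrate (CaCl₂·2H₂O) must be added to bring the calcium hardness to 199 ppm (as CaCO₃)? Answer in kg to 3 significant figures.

Volume: 1610 m³ = 1,610,000 L.
After draining 57% and refilling: 320 × 0.43 + 16 × 0.57 = 146.72 ppm.
Deficit to target: 199 − 146.72 = 52.28 mg/L.
As CaCO₃: 52.28 mg/L × 1,610,000 L = 84,170 g; ÷ 100.1 = 840.9 mol Ca²⁺.
Mass: 840.9 × 147 = 123,600 g.

124 kg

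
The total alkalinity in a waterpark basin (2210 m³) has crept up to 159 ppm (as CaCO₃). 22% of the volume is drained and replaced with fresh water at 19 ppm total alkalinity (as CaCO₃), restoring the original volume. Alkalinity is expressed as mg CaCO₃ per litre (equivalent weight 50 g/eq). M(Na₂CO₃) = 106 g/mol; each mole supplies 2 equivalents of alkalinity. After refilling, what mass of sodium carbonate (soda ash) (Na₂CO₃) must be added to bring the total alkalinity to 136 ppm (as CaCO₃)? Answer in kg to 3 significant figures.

Volume: 2210 m³ = 2,210,000 L.
After draining 22% and refilling: 159 × 0.78 + 19 × 0.22 = 128.2 ppm.
Deficit to target: 136 − 128.2 = 7.8 mg/L.
As CaCO₃: 7.8 mg/L × 2,210,000 L = 17,240 g; ÷ 50 g/eq ÷ 2 = 172.4 mol Na₂CO₃.
Mass: 172.4 × 106 = 18,270 g.

18.3 kg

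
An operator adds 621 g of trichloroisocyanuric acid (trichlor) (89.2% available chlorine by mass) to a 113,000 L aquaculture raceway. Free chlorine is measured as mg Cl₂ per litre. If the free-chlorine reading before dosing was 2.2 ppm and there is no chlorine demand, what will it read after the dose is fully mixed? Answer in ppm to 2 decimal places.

7.10 ppm

Available chlorine delivered: 621 g × 0.892 = 553.9 g as Cl₂.
Concentration rise: 553.9 g / 113,000 L = 4.902 mg/L = 4.90 ppm.
Final FC: 2.2 + 4.90 = 7.10 ppm.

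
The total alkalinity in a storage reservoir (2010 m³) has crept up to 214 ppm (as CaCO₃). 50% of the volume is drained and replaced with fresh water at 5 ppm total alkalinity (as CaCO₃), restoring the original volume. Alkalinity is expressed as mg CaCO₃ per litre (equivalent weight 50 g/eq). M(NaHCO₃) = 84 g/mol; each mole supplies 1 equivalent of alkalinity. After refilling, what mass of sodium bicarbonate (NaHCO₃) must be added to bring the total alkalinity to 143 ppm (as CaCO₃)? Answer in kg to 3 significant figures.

Volume: 2010 m³ = 2,010,000 L.
After draining 50% and refilling: 214 × 0.50 + 5 × 0.50 = 109.5 ppm.
Deficit to target: 143 − 109.5 = 33.5 mg/L.
As CaCO₃: 33.5 mg/L × 2,010,000 L = 67,340 g; ÷ 50 g/eq ÷ 1 = 1347 mol NaHCO₃.
Mass: 1347 × 84 = 113,100 g.

113 kg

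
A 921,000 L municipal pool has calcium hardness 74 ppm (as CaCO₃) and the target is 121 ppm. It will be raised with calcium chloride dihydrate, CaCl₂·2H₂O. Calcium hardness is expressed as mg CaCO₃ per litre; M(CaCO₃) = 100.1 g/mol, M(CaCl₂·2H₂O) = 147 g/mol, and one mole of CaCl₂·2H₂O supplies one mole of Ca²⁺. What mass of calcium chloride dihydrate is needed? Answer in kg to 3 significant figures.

63.6 kg

Hardness to add: (121 − 74) = 47 mg/L as CaCO₃ × 921,000 L = 43,290 g as CaCO₃.
Moles of Ca²⁺ (1 mol Ca²⁺ ≡ 1 mol CaCO₃): 43,290 / 100.1 g/mol = 432.4 mol.
Mass of CaCl₂·2H₂O: 432.4 × 147 = 63,570 g.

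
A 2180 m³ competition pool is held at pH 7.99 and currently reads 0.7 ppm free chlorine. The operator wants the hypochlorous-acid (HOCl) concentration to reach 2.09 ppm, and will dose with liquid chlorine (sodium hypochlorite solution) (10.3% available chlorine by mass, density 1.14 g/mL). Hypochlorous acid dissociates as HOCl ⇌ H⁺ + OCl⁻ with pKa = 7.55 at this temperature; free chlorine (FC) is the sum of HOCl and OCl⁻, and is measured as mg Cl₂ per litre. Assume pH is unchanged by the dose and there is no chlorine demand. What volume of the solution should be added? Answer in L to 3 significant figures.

Volume: 2180 m³ = 2,180,000 L.
[OCl⁻]/[HOCl] = 10^(pH − pKa) = 10^(7.99 − 7.55) = 2.754; fraction as HOCl = 1/(1 + 2.754) = 0.2664.
Free chlorine required for 2.09 ppm HOCl: 2.09 / 0.2664 = 7.846 ppm.
FC to add: 7.846 − 0.7 = 7.146 mg/L as Cl₂.
Cl₂ equivalent: 7.146 mg/L × 2,180,000 L = 15,580 g.
Product at 10.3% available Cl: 15,580 / 0.103 = 151,300 g.
Volume: 151,300 g ÷ 1.14 g/mL = 132,700 mL.

133 L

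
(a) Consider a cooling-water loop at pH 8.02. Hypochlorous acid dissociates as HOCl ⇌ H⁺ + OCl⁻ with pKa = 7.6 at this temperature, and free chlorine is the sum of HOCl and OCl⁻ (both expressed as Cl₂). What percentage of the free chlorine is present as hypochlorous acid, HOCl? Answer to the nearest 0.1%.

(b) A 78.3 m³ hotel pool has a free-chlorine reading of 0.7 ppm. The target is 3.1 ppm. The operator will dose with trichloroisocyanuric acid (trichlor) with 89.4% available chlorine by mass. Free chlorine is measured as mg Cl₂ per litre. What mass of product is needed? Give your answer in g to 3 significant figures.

(a) 27.5%; (b) 210 g

(a) [OCl⁻]/[HOCl] = 10^(pH − pKa) = 10^(8.02 − 7.6) = 10^0.42 = 2.63.
(a) Fraction as HOCl = 1 / (1 + 2.63) = 0.2755.

(b) Volume: 78.3 m³ = 78,300 L.
(b) Chlorine deficit: 3.1 − 0.7 = 2.4 ppm = 2.4 mg/L as Cl₂.
(b) Cl₂ equivalent needed: 2.4 mg/L × 78,300 L = 187,900 mg = 187.9 g.
(b) Product at 89.4% available chlorine: 187.9 / 0.894 = 210.2 g.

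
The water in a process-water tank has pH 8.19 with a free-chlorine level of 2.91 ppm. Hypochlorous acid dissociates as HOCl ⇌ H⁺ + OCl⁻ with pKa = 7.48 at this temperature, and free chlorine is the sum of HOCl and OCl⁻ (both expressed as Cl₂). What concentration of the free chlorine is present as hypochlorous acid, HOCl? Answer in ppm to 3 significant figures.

[OCl⁻]/[HOCl] = 10^(pH − pKa) = 10^(8.19 − 7.48) = 10^0.71 = 5.129.
Fraction as HOCl = 1 / (1 + 5.129) = 0.1632.
HOCl = 0.1632 × 2.91 ppm = 0.4748 ppm.

0.475 ppm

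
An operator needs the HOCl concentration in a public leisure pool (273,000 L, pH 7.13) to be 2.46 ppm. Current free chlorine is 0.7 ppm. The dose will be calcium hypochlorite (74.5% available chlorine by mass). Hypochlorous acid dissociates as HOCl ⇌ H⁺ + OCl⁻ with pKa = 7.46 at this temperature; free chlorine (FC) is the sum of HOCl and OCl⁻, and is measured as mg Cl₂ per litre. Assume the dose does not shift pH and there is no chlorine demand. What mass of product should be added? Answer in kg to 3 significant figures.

[OCl⁻]/[HOCl] = 10^(pH − pKa) = 10^(7.13 − 7.46) = 0.4677; fraction as HOCl = 1/(1 + 0.4677) = 0.6813.
Free chlorine required for 2.46 ppm HOCl: 2.46 / 0.6813 = 3.611 ppm.
FC to add: 3.611 − 0.7 = 2.911 mg/L as Cl₂.
Cl₂ equivalent: 2.911 mg/L × 273,000 L = 794.6 g.
Product at 74.5% available Cl: 794.6 / 0.745 = 1067 g.

1.07 kg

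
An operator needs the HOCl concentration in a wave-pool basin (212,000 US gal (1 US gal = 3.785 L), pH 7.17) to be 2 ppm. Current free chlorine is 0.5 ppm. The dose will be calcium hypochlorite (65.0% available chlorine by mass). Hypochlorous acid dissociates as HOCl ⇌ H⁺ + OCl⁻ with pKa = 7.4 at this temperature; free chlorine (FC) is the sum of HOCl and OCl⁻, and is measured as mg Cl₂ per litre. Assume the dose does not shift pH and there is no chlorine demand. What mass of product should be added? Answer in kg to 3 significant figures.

3.31 kg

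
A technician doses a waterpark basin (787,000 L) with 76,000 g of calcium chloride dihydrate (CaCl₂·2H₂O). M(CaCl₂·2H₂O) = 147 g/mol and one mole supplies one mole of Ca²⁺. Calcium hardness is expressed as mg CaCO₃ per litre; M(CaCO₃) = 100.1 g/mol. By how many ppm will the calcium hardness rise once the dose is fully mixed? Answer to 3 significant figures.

Moles of Ca²⁺: 76,000 g ÷ 147 g/mol = 517 mol.
As CaCO₃: 517 mol × 100.1 g/mol = 51,750 g.
Rise: 51,750 g / 787,000 L × 1000 = 65.76 mg/L.

65.8 ppm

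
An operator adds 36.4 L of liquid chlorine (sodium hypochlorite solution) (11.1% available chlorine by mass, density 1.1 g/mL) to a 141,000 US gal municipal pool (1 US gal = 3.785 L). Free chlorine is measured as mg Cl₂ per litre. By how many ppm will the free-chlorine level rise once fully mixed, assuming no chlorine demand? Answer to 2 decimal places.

8.33 ppm

Volume: 141,000 US gal × 3.785 L/gal = 533,685 L.
Mass of solution: 36.4 L × 1000 mL/L × 1.1 g/mL = 40,040 g.
Available chlorine delivered: 40,040 g × 0.111 = 4444 g as Cl₂.
Concentration rise: 4444 g / 533,685 L = 8.328 mg/L = 8.33 ppm.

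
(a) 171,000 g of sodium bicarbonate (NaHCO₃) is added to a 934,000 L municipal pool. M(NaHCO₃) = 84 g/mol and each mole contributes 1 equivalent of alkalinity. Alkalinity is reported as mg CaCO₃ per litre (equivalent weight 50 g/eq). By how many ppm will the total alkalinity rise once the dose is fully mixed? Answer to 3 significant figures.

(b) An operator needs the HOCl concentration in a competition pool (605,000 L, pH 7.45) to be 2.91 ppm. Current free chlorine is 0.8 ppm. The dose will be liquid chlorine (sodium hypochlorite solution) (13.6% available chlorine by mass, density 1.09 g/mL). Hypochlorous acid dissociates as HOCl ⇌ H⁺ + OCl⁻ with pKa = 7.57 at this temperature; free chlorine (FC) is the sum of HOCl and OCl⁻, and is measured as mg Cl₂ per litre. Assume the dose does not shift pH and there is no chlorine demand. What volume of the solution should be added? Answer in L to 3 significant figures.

(a) 109 ppm; (b) 17.6 L

(a) Moles of NaHCO₃: 171,000 g ÷ 84 g/mol = 2036 mol → 2036 eq of alkalinity.
(a) As CaCO₃: 2036 eq × 50 g/eq = 101,800 g.
(a) Rise: 101,800 g / 934,000 L × 1000 = 109 mg/L.

(b) [OCl⁻]/[HOCl] = 10^(pH − pKa) = 10^(7.45 − 7.57) = 0.7586; fraction as HOCl = 1/(1 + 0.7586) = 0.5686.
(b) Free chlorine required for 2.91 ppm HOCl: 2.91 / 0.5686 = 5.117 ppm.
(b) FC to add: 5.117 − 0.8 = 4.317 mg/L as Cl₂.
(b) Cl₂ equivalent: 4.317 mg/L × 605,000 L = 2612 g.
(b) Product at 13.6% available Cl: 2612 / 0.136 = 19,210 g.
(b) Volume: 19,210 g ÷ 1.09 g/mL = 17,620 mL.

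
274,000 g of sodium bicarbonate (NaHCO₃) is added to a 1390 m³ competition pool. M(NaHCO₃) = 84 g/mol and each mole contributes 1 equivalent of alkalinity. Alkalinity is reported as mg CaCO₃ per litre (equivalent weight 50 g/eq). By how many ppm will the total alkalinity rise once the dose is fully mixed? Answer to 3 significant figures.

117 ppm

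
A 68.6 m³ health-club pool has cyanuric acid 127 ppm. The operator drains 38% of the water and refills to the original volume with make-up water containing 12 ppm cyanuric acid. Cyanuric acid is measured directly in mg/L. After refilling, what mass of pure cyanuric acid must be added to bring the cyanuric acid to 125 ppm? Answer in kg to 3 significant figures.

Volume: 68.6 m³ = 68,600 L.
After draining 38% and refilling: 127 × 0.62 + 12 × 0.38 = 83.3 ppm.
Deficit to target: 125 − 83.3 = 41.7 mg/L.
Mass: 41.7 mg/L × 68,600 L = 2861 g cyanuric acid.

2.86 kg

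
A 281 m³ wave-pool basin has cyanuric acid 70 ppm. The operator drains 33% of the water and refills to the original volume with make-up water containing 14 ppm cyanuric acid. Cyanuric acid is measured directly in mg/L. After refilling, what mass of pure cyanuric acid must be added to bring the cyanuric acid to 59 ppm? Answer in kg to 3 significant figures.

2.10 kg

Volume: 281 m³ = 281,000 L.
After draining 33% and refilling: 70 × 0.67 + 14 × 0.33 = 51.52 ppm.
Deficit to target: 59 − 51.52 = 7.48 mg/L.
Mass: 7.48 mg/L × 281,000 L = 2102 g cyanuric acid.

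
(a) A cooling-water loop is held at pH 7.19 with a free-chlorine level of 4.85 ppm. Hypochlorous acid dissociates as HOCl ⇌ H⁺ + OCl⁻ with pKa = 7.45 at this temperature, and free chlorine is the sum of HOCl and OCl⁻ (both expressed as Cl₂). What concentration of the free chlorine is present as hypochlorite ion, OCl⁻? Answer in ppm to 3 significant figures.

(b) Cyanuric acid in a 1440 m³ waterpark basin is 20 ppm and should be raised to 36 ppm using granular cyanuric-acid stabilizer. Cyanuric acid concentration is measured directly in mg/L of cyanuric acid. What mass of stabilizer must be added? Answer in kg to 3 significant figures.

(a) 1.72 ppm; (b) 23.0 kg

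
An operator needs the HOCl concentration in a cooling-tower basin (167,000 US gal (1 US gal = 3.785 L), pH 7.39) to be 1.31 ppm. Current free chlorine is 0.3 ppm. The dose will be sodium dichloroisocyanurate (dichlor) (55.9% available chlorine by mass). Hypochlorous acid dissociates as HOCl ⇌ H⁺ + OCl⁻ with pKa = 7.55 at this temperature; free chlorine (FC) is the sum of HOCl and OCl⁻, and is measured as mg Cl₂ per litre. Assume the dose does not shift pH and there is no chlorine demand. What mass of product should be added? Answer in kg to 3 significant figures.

Volume: 167,000 US gal × 3.785 L/gal = 632,095 L.
[OCl⁻]/[HOCl] = 10^(pH − pKa) = 10^(7.39 − 7.55) = 0.6918; fraction as HOCl = 1/(1 + 0.6918) = 0.5911.
Free chlorine required for 1.31 ppm HOCl: 1.31 / 0.5911 = 2.216 ppm.
FC to add: 2.216 − 0.3 = 1.916 mg/L as Cl₂.
Cl₂ equivalent: 1.916 mg/L × 632,095 L = 1211 g.
Product at 55.9% available Cl: 1211 / 0.559 = 2167 g.

2.17 kg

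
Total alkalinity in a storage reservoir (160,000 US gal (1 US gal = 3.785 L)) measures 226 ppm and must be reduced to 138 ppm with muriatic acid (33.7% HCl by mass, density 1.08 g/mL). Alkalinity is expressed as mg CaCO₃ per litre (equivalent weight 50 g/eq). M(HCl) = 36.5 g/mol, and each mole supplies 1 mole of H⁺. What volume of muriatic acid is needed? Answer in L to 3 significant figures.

107 L

Volume: 160,000 US gal × 3.785 L/gal = 605,600 L.
Alkalinity to neutralize: (226 − 138) = 88 mg/L as CaCO₃ × 605,600 L = 53,290 g as CaCO₃.
Equivalents of H⁺ required: 53,290 ÷ 50 g/eq = 1066 eq = 1066 mol HCl.
Mass of HCl: 1066 × 36.5 = 38,900 g.
Mass of 33.7% solution: 38,900 / 0.337 = 115,400 g.
Volume: 115,400 g ÷ 1.08 g/mL = 106,900 mL.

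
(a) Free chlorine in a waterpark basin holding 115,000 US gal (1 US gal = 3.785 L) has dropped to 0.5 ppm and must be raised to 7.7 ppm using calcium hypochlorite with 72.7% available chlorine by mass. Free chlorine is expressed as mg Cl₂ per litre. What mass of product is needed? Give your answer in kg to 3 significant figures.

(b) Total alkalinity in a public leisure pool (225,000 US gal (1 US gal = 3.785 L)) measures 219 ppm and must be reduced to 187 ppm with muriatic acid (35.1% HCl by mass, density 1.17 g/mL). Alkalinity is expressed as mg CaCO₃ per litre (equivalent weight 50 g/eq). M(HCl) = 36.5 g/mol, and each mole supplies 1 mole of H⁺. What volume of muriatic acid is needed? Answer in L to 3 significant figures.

(a) 4.31 kg; (b) 48.4 L

(a) Volume: 115,000 US gal × 3.785 L/gal = 435,275 L.
(a) Chlorine deficit: 7.7 − 0.5 = 7.2 ppm = 7.2 mg/L as Cl₂.
(a) Cl₂ equivalent needed: 7.2 mg/L × 435,275 L = 3,134,000 mg = 3134 g.
(a) Product at 72.7% available chlorine: 3134 / 0.727 = 4311 g.

(b) Volume: 225,000 US gal × 3.785 L/gal = 851,625 L.
(b) Alkalinity to neutralize: (219 − 187) = 32 mg/L as CaCO₃ × 851,625 L = 27,250 g as CaCO₃.
(b) Equivalents of H⁺ required: 27,250 ÷ 50 g/eq = 545 eq = 545 mol HCl.
(b) Mass of HCl: 545 × 36.5 = 19,890 g.
(b) Mass of 35.1% solution: 19,890 / 0.351 = 56,680 g.
(b) Volume: 56,680 g ÷ 1.17 g/mL = 48,440 mL.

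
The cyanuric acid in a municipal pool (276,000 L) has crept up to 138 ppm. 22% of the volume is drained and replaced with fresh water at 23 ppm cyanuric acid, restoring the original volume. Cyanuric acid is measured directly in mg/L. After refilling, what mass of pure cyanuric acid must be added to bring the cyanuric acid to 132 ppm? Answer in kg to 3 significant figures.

5.33 kg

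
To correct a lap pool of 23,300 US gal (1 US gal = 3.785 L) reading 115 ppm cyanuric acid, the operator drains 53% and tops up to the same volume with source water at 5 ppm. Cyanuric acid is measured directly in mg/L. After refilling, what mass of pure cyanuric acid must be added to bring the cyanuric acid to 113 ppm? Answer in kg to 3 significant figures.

4.97 kg

Volume: 23,300 US gal × 3.785 L/gal = 88,190 L.
After draining 53% and refilling: 115 × 0.47 + 5 × 0.53 = 56.7 ppm.
Deficit to target: 113 − 56.7 = 56.3 mg/L.
Mass: 56.3 mg/L × 88,190 L = 4965 g cyanuric acid.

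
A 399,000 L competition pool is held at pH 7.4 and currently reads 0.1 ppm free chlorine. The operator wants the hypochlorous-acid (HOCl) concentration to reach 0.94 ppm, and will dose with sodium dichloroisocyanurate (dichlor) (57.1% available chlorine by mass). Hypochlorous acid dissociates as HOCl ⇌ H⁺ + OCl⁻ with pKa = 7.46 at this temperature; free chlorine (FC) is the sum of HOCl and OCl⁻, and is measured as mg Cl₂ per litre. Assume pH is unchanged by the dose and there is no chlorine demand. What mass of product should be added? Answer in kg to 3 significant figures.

[OCl⁻]/[HOCl] = 10^(pH − pKa) = 10^(7.4 − 7.46) = 0.871; fraction as HOCl = 1/(1 + 0.871) = 0.5345.
Free chlorine required for 0.94 ppm HOCl: 0.94 / 0.5345 = 1.759 ppm.
FC to add: 1.759 − 0.1 = 1.659 mg/L as Cl₂.
Cl₂ equivalent: 1.659 mg/L × 399,000 L = 661.8 g.
Product at 57.1% available Cl: 661.8 / 0.571 = 1159 g.

1.16 kg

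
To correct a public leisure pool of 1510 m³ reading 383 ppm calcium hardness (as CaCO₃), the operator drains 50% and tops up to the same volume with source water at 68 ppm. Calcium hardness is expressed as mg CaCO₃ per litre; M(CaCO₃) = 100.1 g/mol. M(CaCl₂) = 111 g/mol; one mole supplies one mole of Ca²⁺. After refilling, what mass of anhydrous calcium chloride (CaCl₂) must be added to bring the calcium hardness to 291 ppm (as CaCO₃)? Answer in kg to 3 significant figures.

Volume: 1510 m³ = 1,510,000 L.
After draining 50% and refilling: 383 × 0.50 + 68 × 0.50 = 225.5 ppm.
Deficit to target: 291 − 225.5 = 65.5 mg/L.
As CaCO₃: 65.5 mg/L × 1,510,000 L = 98,900 g; ÷ 100.1 = 988.1 mol Ca²⁺.
Mass: 988.1 × 111 = 109,700 g.

110 kg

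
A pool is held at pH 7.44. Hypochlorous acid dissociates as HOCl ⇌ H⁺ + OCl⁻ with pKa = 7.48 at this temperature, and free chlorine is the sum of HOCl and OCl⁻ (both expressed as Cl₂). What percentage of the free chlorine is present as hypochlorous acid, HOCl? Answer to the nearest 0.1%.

[OCl⁻]/[HOCl] = 10^(pH − pKa) = 10^(7.44 − 7.48) = 10^-0.04 = 0.912.
Fraction as HOCl = 1 / (1 + 0.912) = 0.523.

52.3%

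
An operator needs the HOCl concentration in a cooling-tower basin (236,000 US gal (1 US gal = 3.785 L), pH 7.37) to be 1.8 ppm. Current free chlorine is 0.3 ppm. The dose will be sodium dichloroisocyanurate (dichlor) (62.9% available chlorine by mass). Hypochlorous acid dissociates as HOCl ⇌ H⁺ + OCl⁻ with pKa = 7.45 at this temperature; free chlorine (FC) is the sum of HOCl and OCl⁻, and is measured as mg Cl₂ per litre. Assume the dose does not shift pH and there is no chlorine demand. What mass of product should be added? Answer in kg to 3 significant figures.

4.26 kg

Volume: 236,000 US gal × 3.785 L/gal = 893,260 L.
[OCl⁻]/[HOCl] = 10^(pH − pKa) = 10^(7.37 − 7.45) = 0.8318; fraction as HOCl = 1/(1 + 0.8318) = 0.5459.
Free chlorine required for 1.8 ppm HOCl: 1.8 / 0.5459 = 3.297 ppm.
FC to add: 3.297 − 0.3 = 2.997 mg/L as Cl₂.
Cl₂ equivalent: 2.997 mg/L × 893,260 L = 2677 g.
Product at 62.9% available Cl: 2677 / 0.629 = 4256 g.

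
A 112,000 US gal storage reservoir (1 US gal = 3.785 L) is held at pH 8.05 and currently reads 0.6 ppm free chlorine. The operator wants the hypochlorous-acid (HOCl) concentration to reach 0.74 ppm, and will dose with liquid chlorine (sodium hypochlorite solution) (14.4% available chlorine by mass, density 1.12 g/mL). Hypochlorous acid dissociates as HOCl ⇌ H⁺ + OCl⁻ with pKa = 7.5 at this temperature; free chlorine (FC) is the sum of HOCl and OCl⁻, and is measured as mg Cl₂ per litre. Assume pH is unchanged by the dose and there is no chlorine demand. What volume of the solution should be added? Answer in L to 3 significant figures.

Volume: 112,000 US gal × 3.785 L/gal = 423,920 L.
[OCl⁻]/[HOCl] = 10^(pH − pKa) = 10^(8.05 − 7.5) = 3.548; fraction as HOCl = 1/(1 + 3.548) = 0.2199.
Free chlorine required for 0.74 ppm HOCl: 0.74 / 0.2199 = 3.366 ppm.
FC to add: 3.366 − 0.6 = 2.766 mg/L as Cl₂.
Cl₂ equivalent: 2.766 mg/L × 423,920 L = 1172 g.
Product at 14.4% available Cl: 1172 / 0.144 = 8142 g.
Volume: 8142 g ÷ 1.12 g/mL = 7269 mL.

7.27 L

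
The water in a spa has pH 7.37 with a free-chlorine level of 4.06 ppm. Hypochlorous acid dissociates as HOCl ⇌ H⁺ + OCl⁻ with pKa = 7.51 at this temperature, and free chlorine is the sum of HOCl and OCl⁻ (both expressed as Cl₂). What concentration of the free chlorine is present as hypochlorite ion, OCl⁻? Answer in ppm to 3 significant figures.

1.71 ppm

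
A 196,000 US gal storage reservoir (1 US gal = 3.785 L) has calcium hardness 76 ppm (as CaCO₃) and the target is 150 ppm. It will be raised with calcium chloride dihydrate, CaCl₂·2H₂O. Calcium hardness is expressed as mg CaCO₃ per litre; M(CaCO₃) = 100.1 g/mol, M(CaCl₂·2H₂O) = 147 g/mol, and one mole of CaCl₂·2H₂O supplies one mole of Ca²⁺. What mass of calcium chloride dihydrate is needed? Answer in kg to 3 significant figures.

80.6 kg

Volume: 196,000 US gal × 3.785 L/gal = 741,860 L.
Hardness to add: (150 − 76) = 74 mg/L as CaCO₃ × 741,860 L = 54,900 g as CaCO₃.
Moles of Ca²⁺ (1 mol Ca²⁺ ≡ 1 mol CaCO₃): 54,900 / 100.1 g/mol = 548.4 mol.
Mass of CaCl₂·2H₂O: 548.4 × 147 = 80,620 g.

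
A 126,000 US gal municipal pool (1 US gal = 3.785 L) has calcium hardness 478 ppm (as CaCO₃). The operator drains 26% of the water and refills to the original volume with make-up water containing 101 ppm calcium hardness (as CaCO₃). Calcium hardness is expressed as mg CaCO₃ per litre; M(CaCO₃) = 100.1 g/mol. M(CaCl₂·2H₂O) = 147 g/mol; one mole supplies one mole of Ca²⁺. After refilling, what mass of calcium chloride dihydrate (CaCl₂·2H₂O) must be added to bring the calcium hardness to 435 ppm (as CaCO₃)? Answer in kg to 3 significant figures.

38.5 kg

Volume: 126,000 US gal × 3.785 L/gal = 476,910 L.
After draining 26% and refilling: 478 × 0.74 + 101 × 0.26 = 379.98 ppm.
Deficit to target: 435 − 379.98 = 55.02 mg/L.
As CaCO₃: 55.02 mg/L × 476,910 L = 26,240 g; ÷ 100.1 = 262.1 mol Ca²⁺.
Mass: 262.1 × 147 = 38,530 g.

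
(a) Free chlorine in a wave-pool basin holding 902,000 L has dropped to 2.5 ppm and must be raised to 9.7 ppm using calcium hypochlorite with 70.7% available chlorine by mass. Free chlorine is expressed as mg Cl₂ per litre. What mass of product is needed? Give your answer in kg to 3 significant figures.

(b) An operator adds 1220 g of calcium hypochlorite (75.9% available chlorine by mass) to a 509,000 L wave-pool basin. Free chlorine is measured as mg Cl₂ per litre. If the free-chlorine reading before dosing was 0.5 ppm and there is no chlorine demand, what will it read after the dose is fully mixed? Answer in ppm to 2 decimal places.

(a) Chlorine deficit: 9.7 − 2.5 = 7.2 ppm = 7.2 mg/L as Cl₂.
(a) Cl₂ equivalent needed: 7.2 mg/L × 902,000 L = 6,494,000 mg = 6494 g.
(a) Product at 70.7% available chlorine: 6494 / 0.707 = 9186 g.

(b) Available chlorine delivered: 1220 g × 0.759 = 926 g as Cl₂.
(b) Concentration rise: 926 g / 509,000 L = 1.819 mg/L = 1.82 ppm.
(b) Final FC: 0.5 + 1.82 = 2.32 ppm.

(a) 9.19 kg; (b) 2.32 ppm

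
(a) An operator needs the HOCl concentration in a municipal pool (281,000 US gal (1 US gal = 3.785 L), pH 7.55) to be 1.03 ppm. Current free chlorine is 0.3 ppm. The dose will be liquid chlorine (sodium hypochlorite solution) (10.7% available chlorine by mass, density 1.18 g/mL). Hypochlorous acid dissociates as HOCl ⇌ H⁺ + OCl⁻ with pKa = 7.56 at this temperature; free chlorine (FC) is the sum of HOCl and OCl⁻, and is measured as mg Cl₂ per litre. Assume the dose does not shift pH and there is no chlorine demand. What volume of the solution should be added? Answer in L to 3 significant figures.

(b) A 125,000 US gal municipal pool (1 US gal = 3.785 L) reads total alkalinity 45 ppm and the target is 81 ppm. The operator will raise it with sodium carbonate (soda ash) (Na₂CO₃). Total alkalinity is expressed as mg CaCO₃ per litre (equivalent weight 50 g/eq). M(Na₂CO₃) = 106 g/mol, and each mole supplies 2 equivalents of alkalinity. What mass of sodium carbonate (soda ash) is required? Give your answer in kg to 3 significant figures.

(a) 14.6 L; (b) 18.1 kg

(a) Volume: 281,000 US gal × 3.785 L/gal = 1,063,585 L.
(a) [OCl⁻]/[HOCl] = 10^(pH − pKa) = 10^(7.55 − 7.56) = 0.9772; fraction as HOCl = 1/(1 + 0.9772) = 0.5058.
(a) Free chlorine required for 1.03 ppm HOCl: 1.03 / 0.5058 = 2.037 ppm.
(a) FC to add: 2.037 − 0.3 = 1.737 mg/L as Cl₂.
(a) Cl₂ equivalent: 1.737 mg/L × 1,063,585 L = 1847 g.
(a) Product at 10.7% available Cl: 1847 / 0.107 = 17,260 g.
(a) Volume: 17,260 g ÷ 1.18 g/mL = 14,630 mL.

(b) Volume: 125,000 US gal × 3.785 L/gal = 473,125 L.
(b) Alkalinity to add: (81 − 45) = 36 mg/L as CaCO₃ × 473,125 L = 17,030 g as CaCO₃.
(b) Equivalents: 17,030 g ÷ 50 g/eq = 340.6 eq.
(b) Each mole of Na₂CO₃ supplies 2 eq, so 340.6 / 2 = 170.3 mol.
(b) Mass: 170.3 mol × 106 g/mol = 18,050 g.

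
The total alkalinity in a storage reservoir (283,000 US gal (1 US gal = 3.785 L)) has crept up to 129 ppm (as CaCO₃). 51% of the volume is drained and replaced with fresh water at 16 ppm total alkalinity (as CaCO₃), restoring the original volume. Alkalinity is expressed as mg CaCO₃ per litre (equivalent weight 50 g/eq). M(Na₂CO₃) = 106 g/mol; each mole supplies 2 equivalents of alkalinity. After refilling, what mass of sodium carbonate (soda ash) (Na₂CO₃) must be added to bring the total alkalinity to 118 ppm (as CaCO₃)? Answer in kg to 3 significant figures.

52.9 kg

Volume: 283,000 US gal × 3.785 L/gal = 1,071,155 L.
After draining 51% and refilling: 129 × 0.49 + 16 × 0.51 = 71.37 ppm.
Deficit to target: 118 − 71.37 = 46.63 mg/L.
As CaCO₃: 46.63 mg/L × 1,071,155 L = 49,950 g; ÷ 50 g/eq ÷ 2 = 499.5 mol Na₂CO₃.
Mass: 499.5 × 106 = 52,940 g.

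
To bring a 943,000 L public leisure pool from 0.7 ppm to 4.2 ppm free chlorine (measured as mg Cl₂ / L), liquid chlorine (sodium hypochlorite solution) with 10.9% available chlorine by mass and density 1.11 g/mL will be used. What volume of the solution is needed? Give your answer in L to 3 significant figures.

27.3 L

Chlorine deficit: 4.2 − 0.7 = 3.5 ppm = 3.5 mg/L as Cl₂.
Cl₂ equivalent needed: 3.5 mg/L × 943,000 L = 3,300,000 mg = 3300 g.
Product at 10.9% available chlorine: 3300 / 0.109 = 30,280 g.
Volume at density 1.11 g/mL: 30,280 g ÷ 1.11 g/mL = 27,280 mL.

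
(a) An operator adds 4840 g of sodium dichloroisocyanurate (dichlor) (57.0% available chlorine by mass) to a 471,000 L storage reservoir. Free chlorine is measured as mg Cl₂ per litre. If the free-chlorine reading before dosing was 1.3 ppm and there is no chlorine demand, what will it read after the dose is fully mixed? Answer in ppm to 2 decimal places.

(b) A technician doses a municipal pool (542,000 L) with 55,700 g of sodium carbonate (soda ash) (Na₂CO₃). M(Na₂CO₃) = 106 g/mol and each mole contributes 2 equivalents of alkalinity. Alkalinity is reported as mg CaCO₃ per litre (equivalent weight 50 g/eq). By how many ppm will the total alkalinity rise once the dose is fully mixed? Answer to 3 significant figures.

(a) 7.16 ppm; (b) 97.0 ppm

(a) Available chlorine delivered: 4840 g × 0.57 = 2759 g as Cl₂.
(a) Concentration rise: 2759 g / 471,000 L = 5.857 mg/L = 5.86 ppm.
(a) Final FC: 1.3 + 5.86 = 7.16 ppm.

(b) Moles of Na₂CO₃: 55,700 g ÷ 106 g/mol = 525.5 mol → 1051 eq of alkalinity.
(b) As CaCO₃: 1051 eq × 50 g/eq = 52,550 g.
(b) Rise: 52,550 g / 542,000 L × 1000 = 96.95 mg/L.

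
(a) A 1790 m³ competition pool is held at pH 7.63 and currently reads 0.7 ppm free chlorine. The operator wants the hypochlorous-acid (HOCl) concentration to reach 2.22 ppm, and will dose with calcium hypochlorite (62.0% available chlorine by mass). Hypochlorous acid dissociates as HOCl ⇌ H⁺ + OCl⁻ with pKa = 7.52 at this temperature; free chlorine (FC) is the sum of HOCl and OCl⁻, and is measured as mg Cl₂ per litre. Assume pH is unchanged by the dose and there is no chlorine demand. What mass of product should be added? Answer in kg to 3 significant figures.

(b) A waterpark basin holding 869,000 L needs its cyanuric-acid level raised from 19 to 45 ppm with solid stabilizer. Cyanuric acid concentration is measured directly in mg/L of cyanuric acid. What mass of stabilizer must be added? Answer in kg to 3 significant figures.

(a) 12.6 kg; (b) 22.6 kg

(a) Volume: 1790 m³ = 1,790,000 L.
(a) [OCl⁻]/[HOCl] = 10^(pH − pKa) = 10^(7.63 − 7.52) = 1.288; fraction as HOCl = 1/(1 + 1.288) = 0.437.
(a) Free chlorine required for 2.22 ppm HOCl: 2.22 / 0.437 = 5.08 ppm.
(a) FC to add: 5.08 − 0.7 = 4.38 mg/L as Cl₂.
(a) Cl₂ equivalent: 4.38 mg/L × 1,790,000 L = 7840 g.
(a) Product at 62.0% available Cl: 7840 / 0.62 = 12,650 g.

(b) CYA to add: (45 − 19) = 26 mg/L × 869,000 L = 22,590 g cyanuric acid.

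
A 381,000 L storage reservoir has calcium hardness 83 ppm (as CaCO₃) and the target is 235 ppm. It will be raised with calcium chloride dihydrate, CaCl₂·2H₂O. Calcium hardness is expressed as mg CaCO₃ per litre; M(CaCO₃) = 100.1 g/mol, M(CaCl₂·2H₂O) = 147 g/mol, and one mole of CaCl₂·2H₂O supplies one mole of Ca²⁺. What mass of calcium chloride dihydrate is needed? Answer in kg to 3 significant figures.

85.0 kg

Hardness to add: (235 − 83) = 152 mg/L as CaCO₃ × 381,000 L = 57,910 g as CaCO₃.
Moles of Ca²⁺ (1 mol Ca²⁺ ≡ 1 mol CaCO₃): 57,910 / 100.1 g/mol = 578.5 mol.
Mass of CaCl₂·2H₂O: 578.5 × 147 = 85,050 g.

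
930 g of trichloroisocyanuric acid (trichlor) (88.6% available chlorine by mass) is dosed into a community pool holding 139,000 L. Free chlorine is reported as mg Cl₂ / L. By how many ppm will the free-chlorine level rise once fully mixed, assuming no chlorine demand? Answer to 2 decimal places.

5.93 ppm

Available chlorine delivered: 930 g × 0.886 = 824 g as Cl₂.
Concentration rise: 824 g / 139,000 L = 5.928 mg/L = 5.93 ppm.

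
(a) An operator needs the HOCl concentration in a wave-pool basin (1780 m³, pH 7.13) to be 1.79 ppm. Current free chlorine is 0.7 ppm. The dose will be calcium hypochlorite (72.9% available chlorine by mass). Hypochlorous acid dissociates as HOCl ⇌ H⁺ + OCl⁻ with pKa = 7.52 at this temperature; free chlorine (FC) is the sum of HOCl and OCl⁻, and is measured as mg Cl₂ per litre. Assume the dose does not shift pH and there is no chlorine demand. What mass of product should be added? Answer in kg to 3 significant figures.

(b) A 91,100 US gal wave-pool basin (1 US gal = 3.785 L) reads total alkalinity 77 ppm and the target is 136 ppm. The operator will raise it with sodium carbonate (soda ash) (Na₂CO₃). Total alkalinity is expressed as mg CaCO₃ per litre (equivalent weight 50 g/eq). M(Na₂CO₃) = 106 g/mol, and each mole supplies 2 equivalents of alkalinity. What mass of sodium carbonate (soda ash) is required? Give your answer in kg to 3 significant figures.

(a) 4.44 kg; (b) 21.6 kg

(a) Volume: 1780 m³ = 1,780,000 L.
(a) [OCl⁻]/[HOCl] = 10^(pH − pKa) = 10^(7.13 − 7.52) = 0.4074; fraction as HOCl = 1/(1 + 0.4074) = 0.7105.
(a) Free chlorine required for 1.79 ppm HOCl: 1.79 / 0.7105 = 2.519 ppm.
(a) FC to add: 2.519 − 0.7 = 1.819 mg/L as Cl₂.
(a) Cl₂ equivalent: 1.819 mg/L × 1,780,000 L = 3238 g.
(a) Product at 72.9% available Cl: 3238 / 0.729 = 4442 g.

(b) Volume: 91,100 US gal × 3.785 L/gal = 344,814 L.
(b) Alkalinity to add: (136 − 77) = 59 mg/L as CaCO₃ × 344,814 L = 20,340 g as CaCO₃.
(b) Equivalents: 20,340 g ÷ 50 g/eq = 406.9 eq.
(b) Each mole of Na₂CO₃ supplies 2 eq, so 406.9 / 2 = 203.4 mol.
(b) Mass: 203.4 mol × 106 g/mol = 21,560 g.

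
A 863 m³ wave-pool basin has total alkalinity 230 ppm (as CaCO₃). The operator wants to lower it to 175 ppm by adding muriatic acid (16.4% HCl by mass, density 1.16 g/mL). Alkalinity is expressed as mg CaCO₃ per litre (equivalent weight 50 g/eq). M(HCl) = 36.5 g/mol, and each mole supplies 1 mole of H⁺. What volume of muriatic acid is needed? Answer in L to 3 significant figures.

182 L

Volume: 863 m³ = 863,000 L.
Alkalinity to neutralize: (230 − 175) = 55 mg/L as CaCO₃ × 863,000 L = 47,460 g as CaCO₃.
Equivalents of H⁺ required: 47,460 ÷ 50 g/eq = 949.3 eq = 949.3 mol HCl.
Mass of HCl: 949.3 × 36.5 = 34,650 g.
Mass of 16.4% solution: 34,650 / 0.164 = 211,300 g.
Volume: 211,300 g ÷ 1.16 g/mL = 182,100 mL.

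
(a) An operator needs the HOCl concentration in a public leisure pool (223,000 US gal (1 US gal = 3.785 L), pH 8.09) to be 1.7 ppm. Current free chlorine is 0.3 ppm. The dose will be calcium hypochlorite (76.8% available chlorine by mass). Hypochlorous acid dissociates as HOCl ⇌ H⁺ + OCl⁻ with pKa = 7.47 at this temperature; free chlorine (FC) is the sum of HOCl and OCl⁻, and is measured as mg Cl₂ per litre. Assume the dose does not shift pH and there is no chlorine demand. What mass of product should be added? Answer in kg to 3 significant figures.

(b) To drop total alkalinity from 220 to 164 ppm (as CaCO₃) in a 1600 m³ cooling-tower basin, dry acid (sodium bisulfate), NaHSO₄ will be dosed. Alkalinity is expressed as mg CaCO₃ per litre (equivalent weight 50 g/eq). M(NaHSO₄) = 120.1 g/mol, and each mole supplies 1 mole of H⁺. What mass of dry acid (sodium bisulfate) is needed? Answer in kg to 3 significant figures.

(a) 9.33 kg; (b) 215 kg

(a) Volume: 223,000 US gal × 3.785 L/gal = 844,055 L.
(a) [OCl⁻]/[HOCl] = 10^(pH − pKa) = 10^(8.09 − 7.47) = 4.169; fraction as HOCl = 1/(1 + 4.169) = 0.1935.
(a) Free chlorine required for 1.7 ppm HOCl: 1.7 / 0.1935 = 8.787 ppm.
(a) FC to add: 8.787 − 0.3 = 8.487 mg/L as Cl₂.
(a) Cl₂ equivalent: 8.487 mg/L × 844,055 L = 7163 g.
(a) Product at 76.8% available Cl: 7163 / 0.768 = 9327 g.

(b) Volume: 1600 m³ = 1,600,000 L.
(b) Alkalinity to neutralize: (220 − 164) = 56 mg/L as CaCO₃ × 1,600,000 L = 89,600 g as CaCO₃.
(b) Equivalents of H⁺ required: 89,600 ÷ 50 g/eq = 1792 eq = 1792 mol NaHSO₄.
(b) Mass of NaHSO₄: 1792 × 120.1 = 215,200 g.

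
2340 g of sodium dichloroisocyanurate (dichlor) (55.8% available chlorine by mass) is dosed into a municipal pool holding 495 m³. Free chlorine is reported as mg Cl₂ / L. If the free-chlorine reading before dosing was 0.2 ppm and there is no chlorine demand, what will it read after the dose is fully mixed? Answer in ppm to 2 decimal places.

2.84 ppm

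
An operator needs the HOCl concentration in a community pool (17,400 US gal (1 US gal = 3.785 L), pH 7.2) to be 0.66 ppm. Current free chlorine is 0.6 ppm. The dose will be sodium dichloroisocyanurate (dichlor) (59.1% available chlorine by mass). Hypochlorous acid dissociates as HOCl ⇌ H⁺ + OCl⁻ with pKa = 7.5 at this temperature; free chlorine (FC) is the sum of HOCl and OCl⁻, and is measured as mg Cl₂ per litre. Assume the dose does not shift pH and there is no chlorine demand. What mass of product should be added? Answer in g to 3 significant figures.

43.5 g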